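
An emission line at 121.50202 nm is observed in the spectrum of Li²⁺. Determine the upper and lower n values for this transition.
n = 6 → n = 3

First, find the photon energy from the wavelength (hc = 1239.84 eV·nm):
E = hc/λ = 1239.84 eV·nm / 121.50202 nm = 10.204275 eV

The energy levels of Li²⁺ satisfy E_n = -13.6057 × 3² / n² eV, so an emission n_i → n_f releases
ΔE = 13.6057 × 3² × (1/n_f² − 1/n_i²) eV.

Setting ΔE equal to the photon energy:
1/n_f² − 1/n_i² = 10.204275 / (13.6057 × 3²) = 0.083333333

Since 1/n_i² must be positive, we need 1/n_f² > 0.083333333, i.e. n_f ≤ 3. For each allowed n_f, solve n_i = (1/n_f² − 0.083333333)^(−1/2) and check whether it is a whole number:
  n_f = 1: 1/n_i² = 1.000000000 − 0.083333333 = 0.916666667 → n_i = 1.044  (not an integer) ✗
  n_f = 2: 1/n_i² = 0.250000000 − 0.083333333 = 0.166666667 → n_i = 2.449  (not an integer) ✗
  n_f = 3: 1/n_i² = 0.111111111 − 0.083333333 = 0.027777778 → n_i = 6.000  → integer, n_i = 6 ✓

Only n_f = 3 gives an integer upper level, n_i = 6.

The transition is from n = 6 to n = 3 (emission).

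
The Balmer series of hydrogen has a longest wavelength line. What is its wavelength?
656.111 nm

The longest wavelength corresponds to the smallest energy transition in the series.
The Balmer series has all transitions ending at n_f = 2.

For H, the first line (α-line) is the jump from n = 3 to n = 2:
E_3 = -13.6057 / 3² = -1.5117444 eV
E_2 = -13.6057 / 2² = -3.4014250 eV
ΔE = E_3 - E_2 = 1.8896806 eV

λ = hc/E = 1239.84 eV·nm / 1.8896806 eV
λ = 656.111 nm

This is the α-line of the Balmer series in H.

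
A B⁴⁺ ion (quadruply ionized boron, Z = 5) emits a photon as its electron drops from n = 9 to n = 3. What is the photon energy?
33.59432 eV

The energy levels are E_n = -13.6057 Z² eV / n².

Energy at n = 9: E_9 = -13.6057 × 5² / 9² = -4.19929012 eV
Energy at n = 3: E_3 = -13.6057 × 5² / 3² = -37.79361111 eV

For emission (electron falling to lower state), the photon energy is:
E_photon = E_9 - E_3 = |-4.19929012 - (-37.79361111)|
E_photon = 33.59432 eV

This energy is carried away by the emitted photon.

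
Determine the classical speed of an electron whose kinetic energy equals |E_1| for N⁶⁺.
1.53e+07 m/s (or 5.11% of c)

The binding energy at n = 1 for N⁶⁺ is:
E_1 = -13.6057 × 7²/1² = -666.6793 eV
|E_1| = 666.6793 eV

Convert to Joules:
KE = 666.6793 eV × (1.602177 × 10⁻¹⁹ J/eV) = 1.0681e-16 J

Using KE = ½mv²:
v = √(2·KE/m_e)
v = √(2 × 1.0681e-16 J / 9.10938 × 10⁻³¹ kg)
v = 1.53e+07 m/s

This is approximately 5.11% the speed of light.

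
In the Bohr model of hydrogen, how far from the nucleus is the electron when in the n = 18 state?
17.1453 nm (or 171.4533 Å)

The Bohr radius formula is:
r_n = n² a₀ / Z

where a₀ = 0.0529177 nm is the Bohr radius.

For H (Z = 1) at n = 18:
r_18 = 18² × 0.0529177 nm / 1
r_18 = 324 × 0.0529177 nm / 1
r_18 = 17.14533 nm / 1
r_18 = 17.1453 nm

The electron orbits at approximately 17.1453 nm from the nucleus.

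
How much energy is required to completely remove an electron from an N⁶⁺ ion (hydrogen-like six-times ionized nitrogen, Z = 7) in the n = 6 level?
18.518869 eV

The ionization energy is the energy needed to remove the electron completely (n → ∞).

For a hydrogen-like ion with Z = 7, E_n = -13.6057 Z² / n² eV.

At n = 6: E_6 = -13.6057 × 7² / 6² = -18.518869444 eV
At n = ∞: E_∞ = 0 eV

Ionization energy = E_∞ - E_6 = 0 - (-18.518869444) = 18.518869444 eV
Ionization energy ≈ 18.518869 eV

This is also called the binding energy of the electron in state n = 6.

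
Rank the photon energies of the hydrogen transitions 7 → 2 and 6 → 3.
7 → 2

Calculate the energy for each transition:

Transition 7 → 2:
ΔE₁ = |E_2 - E_7| = |-13.6057/2² - (-13.6057/7²)|
ΔE₁ = |-3.40142500000 - (-0.27766734694)| = 3.12375765 eV

Transition 6 → 3:
ΔE₂ = |E_3 - E_6| = |-13.6057/3² - (-13.6057/6²)|
ΔE₂ = |-1.51174444444 - (-0.37793611111)| = 1.13380833 eV

Since 3.12375765 eV > 1.13380833 eV, the transition 7 → 2 emits the more energetic photon.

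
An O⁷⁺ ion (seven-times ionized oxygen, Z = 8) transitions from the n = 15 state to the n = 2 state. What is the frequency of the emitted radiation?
5.17e+16 Hz

First, find the transition energy:
E_15 = -13.6057 × 8² / 15² = -3.8701 eV
E_2 = -13.6057 × 8² / 2² = -217.6912 eV
|ΔE| = |E_2 - E_15| = 213.8211 eV

Convert to Joules: E = 213.8211 eV × (1.602177 × 10⁻¹⁹ J/eV) = 3.4258e-17 J

Using E = hf:
f = E/h = 3.4258e-17 J / (6.62607 × 10⁻³⁴ J·s)
f = 5.17e+16 Hz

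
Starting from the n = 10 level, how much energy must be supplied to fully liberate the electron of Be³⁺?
2.1769 eV

The ionization energy is the energy needed to remove the electron completely (n → ∞).

For a hydrogen-like ion with Z = 4, E_n = -13.6057 Z² / n² eV.

At n = 10: E_10 = -13.6057 × 4² / 10² = -2.1769120 eV
At n = ∞: E_∞ = 0 eV

Ionization energy = E_∞ - E_10 = 0 - (-2.1769120) = 2.1769120 eV
Ionization energy ≈ 2.1769 eV

This is also called the binding energy of the electron in state n = 10.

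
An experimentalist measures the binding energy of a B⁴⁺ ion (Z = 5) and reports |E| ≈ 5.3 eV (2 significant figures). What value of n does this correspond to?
n = 8

The exact energy levels follow E_n = -13.6057 Z² / n² eV with Z = 5.

The measured value (-5.3 eV) is reported to only 2 significant figures, so we must test candidate n values and see which one matches to that precision.

Candidate energies:
  n = 6:  E = -13.6057 × 5² / 6² = -9.44840 eV
  n = 7:  E = -13.6057 × 5² / 7² = -6.94168 eV
  n = 8:  E = -13.6057 × 5² / 8² = -5.31473 eV  ← matches
  n = 9:  E = -13.6057 × 5² / 9² = -4.19929 eV
  n = 10:  E = -13.6057 × 5² / 10² = -3.40143 eV

Checking against the measurement of -5.3 eV (2 sig figs), only n = 8 agrees:
E_8 = -5.31473 eV, which rounds to -5.3 eV ✓

Therefore n = 8.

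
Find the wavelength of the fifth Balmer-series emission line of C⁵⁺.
11.025183 nm

The lines of a series are numbered from the longest wavelength (smallest ΔE) outward; the fifth line is the transition from n = n_f + 5 to n_f.
The Balmer series has all transitions ending at n_f = 2.

For C⁵⁺ (Z = 6), the fifth line (ε-line) is the jump from n = 7 to n = 2:
E_7 = -13.6057 × 6² / 7² = -9.99602449 eV
E_2 = -13.6057 × 6² / 2² = -122.45130000 eV
ΔE = E_7 - E_2 = 112.45527551 eV

λ = hc/E = 1239.84 eV·nm / 112.45527551 eV
λ = 11.025183 nm

This is the ε-line of the Balmer series in C⁵⁺.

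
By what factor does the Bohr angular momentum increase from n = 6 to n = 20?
3.33

In the Bohr model, L_n = nℏ, so the ratio is purely the ratio of quantum numbers:

L_20/L_6 = 20ℏ / 6ℏ = 20/6 = 3.33

The angular momentum scales linearly with n.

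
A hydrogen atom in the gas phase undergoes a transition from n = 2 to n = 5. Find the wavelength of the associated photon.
433.94 nm

First, find the transition energy using E_n = -13.6057 / n² eV:
E_2 = -13.6057 / 2² = -3.401425 eV
E_5 = -13.6057 / 5² = -0.544228 eV

Photon energy: |ΔE| = |E_5 - E_2| = 2.857197 eV

Convert to wavelength using E = hc/λ with hc = 1239.84 eV·nm:
λ = hc/E = 1239.84 eV·nm / 2.857197 eV
λ = 433.94 nm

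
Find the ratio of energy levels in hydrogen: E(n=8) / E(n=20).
6.2500

Using E_n = -13.6057 Z² / n² eV with Z = 1:

E_8 = -13.6057 / 8² = -13.6057 / 64 = -0.2125890625 eV
E_20 = -13.6057 / 20² = -13.6057 / 400 = -0.0340142500 eV

The ratio is:
E_8/E_20 = (-0.2125890625) / (-0.0340142500)
E_8/E_20 = (-13.6057/64) / (-13.6057/400)
E_8/E_20 = 400/64
E_8/E_20 = 6.2500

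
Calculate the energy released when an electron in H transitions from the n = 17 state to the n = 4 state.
0.8033 eV

The energy levels are E_n = -13.6057 eV / n².

Energy at n = 17: E_17 = -13.6057 / 17² = -0.0470785 eV
Energy at n = 4: E_4 = -13.6057 / 4² = -0.8503563 eV

For emission (electron falling to lower state), the photon energy is:
E_photon = E_17 - E_4 = |-0.0470785 - (-0.8503563)|
E_photon = 0.8033 eV

This energy is carried away by the emitted photon.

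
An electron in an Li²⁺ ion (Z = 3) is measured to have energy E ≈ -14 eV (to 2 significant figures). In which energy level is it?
n = 3

The exact energy levels follow E_n = -13.6057 Z² / n² eV with Z = 3.

The measured value (-14 eV) is reported to only 2 significant figures, so we must test candidate n values and see which one matches to that precision.

Candidate energies:
  n = 1:  E = -13.6057 × 3² / 1² = -122.45130 eV
  n = 2:  E = -13.6057 × 3² / 2² = -30.61283 eV
  n = 3:  E = -13.6057 × 3² / 3² = -13.60570 eV  ← matches
  n = 4:  E = -13.6057 × 3² / 4² = -7.65321 eV
  n = 5:  E = -13.6057 × 3² / 5² = -4.89805 eV

Checking against the measurement of -14 eV (2 sig figs), only n = 3 agrees:
E_3 = -13.60570 eV, which rounds to -14 eV ✓

Therefore n = 3.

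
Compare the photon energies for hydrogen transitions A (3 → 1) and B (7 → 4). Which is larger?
3 → 1

Calculate the energy for each transition:

Transition 3 → 1:
ΔE₁ = |E_1 - E_3| = |-13.6057/1² - (-13.6057/3²)|
ΔE₁ = |-13.605700000000 - (-1.511744444444)| = 12.093955556 eV

Transition 7 → 4:
ΔE₂ = |E_4 - E_7| = |-13.6057/4² - (-13.6057/7²)|
ΔE₂ = |-0.850356250000 - (-0.277667346939)| = 0.572688903 eV

Since 12.093955556 eV > 0.572688903 eV, the transition 3 → 1 emits the more energetic photon.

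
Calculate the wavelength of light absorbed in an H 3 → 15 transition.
854.3111 nm

First, find the transition energy using E_n = -13.6057 / n² eV:
E_3 = -13.6057 / 3² = -1.51174444 eV
E_15 = -13.6057 / 15² = -0.06046978 eV

Photon energy: |ΔE| = |E_15 - E_3| = 1.45127466 eV

Convert to wavelength using E = hc/λ with hc = 1239.84 eV·nm:
λ = hc/E = 1239.84 eV·nm / 1.45127466 eV
λ = 854.3111 nm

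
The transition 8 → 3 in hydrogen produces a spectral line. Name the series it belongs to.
Paschen series

The spectral series in hydrogen are named based on the final (lower) energy level:
- Lyman series: n_final = 1 (ultraviolet)
- Balmer series: n_final = 2 (visible/near-UV)
- Paschen series: n_final = 3 (infrared)
- Brackett series: n_final = 4 (infrared)
- Pfund series: n_final = 5 (far infrared)

Since this transition ends at n = 3, it belongs to the Paschen series.

For reference, this 8 → 3 line has photon energy
ΔE = 13.6057 eV × (1/3² - 1/8²) = 1.299155382 eV,
corresponding to wavelength λ = hc/ΔE = 1239.84 eV·nm / 1.299155382 eV = 954.34312 nm in the infrared region.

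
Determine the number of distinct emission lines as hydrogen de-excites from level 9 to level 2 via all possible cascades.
28

The electron can occupy levels n = 2, 3, ..., 9 during de-excitation — that is m = 9 - 2 + 1 = 8 distinct levels.

The number of distinct spectral lines equals the number of ways to choose 2 of these m levels (each pair gives one possible emission transition):

Number of lines = m(m-1)/2 = 8×7/2 = 28

These correspond to all possible transitions between the 8 levels:
9 → 8, 9 → 7, 9 → 6, 9 → 5, 9 → 4, 9 → 3, 9 → 2, 8 → 7...

Each transition produces a photon with a unique energy (and thus wavelength). This count does not depend on Z.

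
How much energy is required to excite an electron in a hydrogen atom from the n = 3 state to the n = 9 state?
1.3438 eV

The energy levels of a hydrogen-like atom are E_n = -13.6057 eV / n².

Energy at n = 3: E_3 = -13.6057 / 3² = -1.5117444 eV
Energy at n = 9: E_9 = -13.6057 / 9² = -0.1679716 eV

The excitation energy is the difference:
ΔE = E_9 - E_3
ΔE = -0.1679716 - (-1.5117444)
ΔE = 1.3438 eV

Since this is positive, energy must be absorbed (photon absorption).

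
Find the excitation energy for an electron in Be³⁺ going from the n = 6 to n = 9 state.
3.3594 eV

The energy levels of a hydrogen-like atom are E_n = -13.6057 Z² eV / n².

Energy at n = 6: E_6 = -13.6057 × 4² / 6² = -6.0469778 eV
Energy at n = 9: E_9 = -13.6057 × 4² / 9² = -2.6875457 eV

The excitation energy is the difference:
ΔE = E_9 - E_6
ΔE = -2.6875457 - (-6.0469778)
ΔE = 3.3594 eV

Since this is positive, energy must be absorbed (photon absorption).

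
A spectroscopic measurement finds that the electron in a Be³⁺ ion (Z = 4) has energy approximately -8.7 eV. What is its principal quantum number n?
n = 5

The exact energy levels follow E_n = -13.6057 Z² / n² eV with Z = 4.

The measured value (-8.7 eV) is reported to only 2 significant figures, so we must test candidate n values and see which one matches to that precision.

Candidate energies:
  n = 3:  E = -13.6057 × 4² / 3² = -24.18791 eV
  n = 4:  E = -13.6057 × 4² / 4² = -13.60570 eV
  n = 5:  E = -13.6057 × 4² / 5² = -8.70765 eV  ← matches
  n = 6:  E = -13.6057 × 4² / 6² = -6.04698 eV
  n = 7:  E = -13.6057 × 4² / 7² = -4.44268 eV

Checking against the measurement of -8.7 eV (2 sig figs), only n = 5 agrees:
E_5 = -8.70765 eV, which rounds to -8.7 eV ✓

Therefore n = 5.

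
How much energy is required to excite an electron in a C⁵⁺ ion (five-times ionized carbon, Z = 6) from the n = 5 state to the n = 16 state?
17.678906 eV

The energy levels of a hydrogen-like atom are E_n = -13.6057 Z² eV / n².

Energy at n = 5: E_5 = -13.6057 × 6² / 5² = -19.592208000 eV
Energy at n = 16: E_16 = -13.6057 × 6² / 16² = -1.913301563 eV

The excitation energy is the difference:
ΔE = E_16 - E_5
ΔE = -1.913301563 - (-19.592208000)
ΔE = 17.678906 eV

Since this is positive, energy must be absorbed (photon absorption).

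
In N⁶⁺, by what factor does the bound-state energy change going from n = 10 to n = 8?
1.5625

Using E_n = -13.6057 Z² / n² eV with Z = 7:

E_8 = -13.6057 × 7² / 8² = -666.6793 / 64 = -10.4168640625 eV
E_10 = -13.6057 × 7² / 10² = -666.6793 / 100 = -6.6667930000 eV

The ratio is:
E_8/E_10 = (-10.4168640625) / (-6.6667930000)
E_8/E_10 = (-666.6793/64) / (-666.6793/100)
E_8/E_10 = 100/64
E_8/E_10 = 1.5625
(Note: the Z² factors cancel in the ratio.)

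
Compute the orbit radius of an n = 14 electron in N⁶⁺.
1.4817 nm (or 14.8170 Å)

The Bohr radius formula is:
r_n = n² a₀ / Z

where a₀ = 0.0529177 nm is the Bohr radius.

For N⁶⁺ (Z = 7) at n = 14:
r_14 = 14² × 0.0529177 nm / 7
r_14 = 196 × 0.0529177 nm / 7
r_14 = 10.37187 nm / 7
r_14 = 1.4817 nm

The electron orbits at approximately 1.4817 nm from the nucleus.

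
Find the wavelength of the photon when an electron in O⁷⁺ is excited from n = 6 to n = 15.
61.022219 nm

First, find the transition energy using E_n = -13.6057 Z² / n² eV:
E_6 = -13.6057 × 8² / 6² = -24.18791111 eV
E_15 = -13.6057 × 8² / 15² = -3.87006578 eV

Photon energy: |ΔE| = |E_15 - E_6| = 20.31784533 eV

Convert to wavelength using E = hc/λ with hc = 1239.84 eV·nm:
λ = hc/E = 1239.84 eV·nm / 20.31784533 eV
λ = 61.022219 nm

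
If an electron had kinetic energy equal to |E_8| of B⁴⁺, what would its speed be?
1.36731e+06 m/s (or 0.4561% of c)

The binding energy at n = 8 for B⁴⁺ is:
E_8 = -13.6057 × 5²/8² = -5.31472656 eV
|E_8| = 5.31472656 eV

Convert to Joules:
KE = 5.31472656 eV × (1.602177 × 10⁻¹⁹ J/eV) = 8.5151327e-19 J

Using KE = ½mv²:
v = √(2·KE/m_e)
v = √(2 × 8.5151327e-19 J / 9.10938 × 10⁻³¹ kg)
v = 1.36731e+06 m/s

This is approximately 0.4561% the speed of light.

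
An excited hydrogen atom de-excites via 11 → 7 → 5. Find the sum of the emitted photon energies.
0.43178 eV

The energy levels of hydrogen are E_n = -13.6057 / n² eV.

First transition (11 → 7):
ΔE₁ = |E_7 - E_11|
ΔE₁ = |-0.27766734694 - (-0.11244380165)| = 0.16522355 eV

Second transition (7 → 5):
ΔE₂ = |E_5 - E_7|
ΔE₂ = |-0.54422800000 - (-0.27766734694)| = 0.26656065 eV

Total energy released:
E_total = ΔE₁ + ΔE₂ = 0.16522355 + 0.26656065 = 0.43178 eV

Note: This equals the direct transition 11 → 5: 0.43178 eV ✓
Energy is conserved regardless of the path taken.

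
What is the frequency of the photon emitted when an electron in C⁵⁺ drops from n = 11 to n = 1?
1.175e+17 Hz

First, find the transition energy:
E_11 = -13.6057 × 6² / 11² = -4.0479769 eV
E_1 = -13.6057 × 6² / 1² = -489.8052000 eV
|ΔE| = |E_1 - E_11| = 485.7572231 eV

Convert to Joules: E = 485.7572231 eV × (1.602177 × 10⁻¹⁹ J/eV) = 7.78269e-17 J

Using E = hf:
f = E/h = 7.78269e-17 J / (6.62607 × 10⁻³⁴ J·s)
f = 1.175e+17 Hz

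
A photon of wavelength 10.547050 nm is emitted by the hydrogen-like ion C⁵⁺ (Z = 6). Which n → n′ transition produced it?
n = 10 → n = 2

First, find the photon energy from the wavelength (hc = 1239.84 eV·nm):
E = hc/λ = 1239.84 eV·nm / 10.547050 nm = 117.55325 eV

The energy levels of C⁵⁺ satisfy E_n = -13.6057 × 6² / n² eV, so an emission n_i → n_f releases
ΔE = 13.6057 × 6² × (1/n_f² − 1/n_i²) eV.

Setting ΔE equal to the photon energy:
1/n_f² − 1/n_i² = 117.55325 / (13.6057 × 6²) = 0.24000000

Since 1/n_i² must be positive, we need 1/n_f² > 0.24000000, i.e. n_f ≤ 2. For each allowed n_f, solve n_i = (1/n_f² − 0.24000000)^(−1/2) and check whether it is a whole number:
  n_f = 1: 1/n_i² = 1.00000000 − 0.24000000 = 0.76000000 → n_i = 1.147  (not an integer) ✗
  n_f = 2: 1/n_i² = 0.25000000 − 0.24000000 = 0.01000000 → n_i = 10.000  → integer, n_i = 10 ✓

Only n_f = 2 gives an integer upper level, n_i = 10.

The transition is from n = 10 to n = 2 (emission).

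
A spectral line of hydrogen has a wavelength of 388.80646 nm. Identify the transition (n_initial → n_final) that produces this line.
n = 8 → n = 2

First, find the photon energy from the wavelength (hc = 1239.84 eV·nm):
E = hc/λ = 1239.84 eV·nm / 388.80646 nm = 3.1888359 eV

The energy levels of hydrogen satisfy E_n = -13.6057 / n² eV, so an emission n_i → n_f releases
ΔE = 13.6057 × (1/n_f² − 1/n_i²) eV.

Setting ΔE equal to the photon energy:
1/n_f² − 1/n_i² = 3.1888359 / 13.6057 = 0.23437500

Since 1/n_i² must be positive, we need 1/n_f² > 0.23437500, i.e. n_f ≤ 2. For each allowed n_f, solve n_i = (1/n_f² − 0.23437500)^(−1/2) and check whether it is a whole number:
  n_f = 1: 1/n_i² = 1.00000000 − 0.23437500 = 0.76562500 → n_i = 1.143  (not an integer) ✗
  n_f = 2: 1/n_i² = 0.25000000 − 0.23437500 = 0.01562500 → n_i = 8.000  → integer, n_i = 8 ✓

Only n_f = 2 gives an integer upper level, n_i = 8.

The transition is from n = 8 to n = 2 (emission).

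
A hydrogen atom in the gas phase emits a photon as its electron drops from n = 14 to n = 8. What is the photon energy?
0.14 eV

The energy levels are E_n = -13.6057 eV / n².

Energy at n = 14: E_14 = -13.6057 / 14² = -0.06942 eV
Energy at n = 8: E_8 = -13.6057 / 8² = -0.21259 eV

For emission (electron falling to lower state), the photon energy is:
E_photon = E_14 - E_8 = |-0.06942 - (-0.21259)|
E_photon = 0.14 eV

This energy is carried away by the emitted photon.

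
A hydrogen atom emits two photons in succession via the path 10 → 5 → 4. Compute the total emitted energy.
0.714 eV

The energy levels of hydrogen are E_n = -13.6057 / n² eV.

First transition (10 → 5):
ΔE₁ = |E_5 - E_10|
ΔE₁ = |-0.544228000 - (-0.136057000)| = 0.408171 eV

Second transition (5 → 4):
ΔE₂ = |E_4 - E_5|
ΔE₂ = |-0.850356250 - (-0.544228000)| = 0.306128 eV

Total energy released:
E_total = ΔE₁ + ΔE₂ = 0.408171 + 0.306128 = 0.714 eV

Note: This equals the direct transition 10 → 4: 0.714 eV ✓
Energy is conserved regardless of the path taken.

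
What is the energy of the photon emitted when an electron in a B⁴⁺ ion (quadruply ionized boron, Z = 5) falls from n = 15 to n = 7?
5.42994 eV

The energy levels are E_n = -13.6057 Z² eV / n².

Energy at n = 15: E_15 = -13.6057 × 5² / 15² = -1.51174444 eV
Energy at n = 7: E_7 = -13.6057 × 5² / 7² = -6.94168367 eV

For emission (electron falling to lower state), the photon energy is:
E_photon = E_15 - E_7 = |-1.51174444 - (-6.94168367)|
E_photon = 5.42994 eV

This energy is carried away by the emitted photon.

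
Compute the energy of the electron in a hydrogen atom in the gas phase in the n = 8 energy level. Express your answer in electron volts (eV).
-0.212589 eV

The energy levels of a hydrogen-like atom are given by:
E_n = -13.6057 eV / n²

For n = 8:
E_8 = -13.6057 eV / 8²
E_8 = -13.6057 eV / 64
E_8 = -0.212589 eV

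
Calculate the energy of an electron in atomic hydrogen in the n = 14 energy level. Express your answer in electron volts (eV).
-0.069 eV

The energy levels of a hydrogen-like atom are given by:
E_n = -13.6057 eV / n²

For n = 14:
E_14 = -13.6057 eV / 14²
E_14 = -13.6057 eV / 196
E_14 = -0.069 eV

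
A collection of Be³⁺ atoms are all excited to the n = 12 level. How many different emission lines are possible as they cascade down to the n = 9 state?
6

The electron can occupy levels n = 9, 10, ..., 12 during de-excitation — that is m = 12 - 9 + 1 = 4 distinct levels.

The number of distinct spectral lines equals the number of ways to choose 2 of these m levels (each pair gives one possible emission transition):

Number of lines = m(m-1)/2 = 4×3/2 = 6

These correspond to all possible transitions between the 4 levels:
12 → 11, 12 → 10, 12 → 9, 11 → 10, 11 → 9, 10 → 9

Each transition produces a photon with a unique energy (and thus wavelength). This count does not depend on Z.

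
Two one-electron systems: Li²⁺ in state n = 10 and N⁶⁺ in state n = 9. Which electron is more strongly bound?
N⁶⁺ at n = 9 (E = -8.2306 eV)

Using E_n = -13.6057 Z² / n² eV:

Li²⁺ (Z = 3) at n = 10:
E = -13.6057 × 3² / 10² = -13.6057 × 9 / 100 = -1.2245130 eV

N⁶⁺ (Z = 7) at n = 9:
E = -13.6057 × 7² / 9² = -13.6057 × 49 / 81 = -8.2306086 eV

Since -8.2306086 eV < -1.2245130 eV,
N⁶⁺ at n = 9 is more tightly bound (requires more energy to ionize).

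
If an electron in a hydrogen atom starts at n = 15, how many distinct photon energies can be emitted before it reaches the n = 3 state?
78

The electron can occupy levels n = 3, 4, ..., 15 during de-excitation — that is m = 15 - 3 + 1 = 13 distinct levels.

The number of distinct spectral lines equals the number of ways to choose 2 of these m levels (each pair gives one possible emission transition):

Number of lines = m(m-1)/2 = 13×12/2 = 78

These correspond to all possible transitions between the 13 levels:
15 → 14, 15 → 13, 15 → 12, 15 → 11, 15 → 10, 15 → 9, 15 → 8, 15 → 7...

Each transition produces a photon with a unique energy (and thus wavelength). This count does not depend on Z.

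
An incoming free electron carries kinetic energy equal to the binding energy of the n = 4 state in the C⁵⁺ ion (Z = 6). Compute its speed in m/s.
3.282e+06 m/s (or 1.09% of c)

The binding energy at n = 4 for C⁵⁺ is:
E_4 = -13.6057 × 6²/4² = -30.61283 eV
|E_4| = 30.61283 eV

Convert to Joules:
KE = 30.61283 eV × (1.602177 × 10⁻¹⁹ J/eV) = 4.90472e-18 J

Using KE = ½mv²:
v = √(2·KE/m_e)
v = √(2 × 4.90472e-18 J / 9.10938 × 10⁻³¹ kg)
v = 3.282e+06 m/s

This is approximately 1.09% the speed of light.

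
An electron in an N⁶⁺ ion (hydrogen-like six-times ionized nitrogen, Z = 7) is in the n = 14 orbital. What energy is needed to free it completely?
3.40 eV

The ionization energy is the energy needed to remove the electron completely (n → ∞).

For a hydrogen-like ion with Z = 7, E_n = -13.6057 Z² / n² eV.

At n = 14: E_14 = -13.6057 × 7² / 14² = -3.40143 eV
At n = ∞: E_∞ = 0 eV

Ionization energy = E_∞ - E_14 = 0 - (-3.40143) = 3.40143 eV
Ionization energy ≈ 3.40 eV

This is also called the binding energy of the electron in state n = 14.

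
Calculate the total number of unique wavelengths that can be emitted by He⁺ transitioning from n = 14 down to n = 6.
36

The electron can occupy levels n = 6, 7, ..., 14 during de-excitation — that is m = 14 - 6 + 1 = 9 distinct levels.

The number of distinct spectral lines equals the number of ways to choose 2 of these m levels (each pair gives one possible emission transition):

Number of lines = m(m-1)/2 = 9×8/2 = 36

These correspond to all possible transitions between the 9 levels:
14 → 13, 14 → 12, 14 → 11, 14 → 10, 14 → 9, 14 → 8, 14 → 7, 14 → 6...

Each transition produces a photon with a unique energy (and thus wavelength). This count does not depend on Z.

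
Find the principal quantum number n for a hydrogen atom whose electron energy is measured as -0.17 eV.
n = 9

The exact energy levels follow E_n = -13.6057 eV / n².

The measured value (-0.17 eV) is reported to only 2 significant figures, so we must test candidate n values and see which one matches to that precision.

Candidate energies:
  n = 7:  E = -13.6057/7² = -0.27767 eV
  n = 8:  E = -13.6057/8² = -0.21259 eV
  n = 9:  E = -13.6057/9² = -0.16797 eV  ← matches
  n = 10:  E = -13.6057/10² = -0.13606 eV
  n = 11:  E = -13.6057/11² = -0.11244 eV

Checking against the measurement of -0.17 eV (2 sig figs), only n = 9 agrees:
E_9 = -0.16797 eV, which rounds to -0.17 eV ✓

Therefore n = 9.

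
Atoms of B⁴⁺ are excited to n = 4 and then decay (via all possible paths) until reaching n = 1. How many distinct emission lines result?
6

The electron can occupy levels n = 1, 2, ..., 4 during de-excitation — that is m = 4 - 1 + 1 = 4 distinct levels.

The number of distinct spectral lines equals the number of ways to choose 2 of these m levels (each pair gives one possible emission transition):

Number of lines = m(m-1)/2 = 4×3/2 = 6

These correspond to all possible transitions between the 4 levels:
4 → 3, 4 → 2, 4 → 1, 3 → 2, 3 → 1, 2 → 1

Each transition produces a photon with a unique energy (and thus wavelength). This count does not depend on Z.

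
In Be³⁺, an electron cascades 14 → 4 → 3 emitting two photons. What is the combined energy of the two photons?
23.0772 eV

The energy levels of Be³⁺ are E_n = -13.6057 × 4² / n² eV.

First transition (14 → 4):
ΔE₁ = |E_4 - E_14|
ΔE₁ = |-13.6057000000 - (-1.1106693878)| = 12.4950306 eV

Second transition (4 → 3):
ΔE₂ = |E_3 - E_4|
ΔE₂ = |-24.1879111111 - (-13.6057000000)| = 10.5822111 eV

Total energy released:
E_total = ΔE₁ + ΔE₂ = 12.4950306 + 10.5822111 = 23.0772 eV

Note: This equals the direct transition 14 → 3: 23.0772 eV ✓
Energy is conserved regardless of the path taken.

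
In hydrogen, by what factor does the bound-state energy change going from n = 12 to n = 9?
1.7778

Using E_n = -13.6057 Z² / n² eV with Z = 1:

E_9 = -13.6057 / 9² = -13.6057 / 81 = -0.1679716049 eV
E_12 = -13.6057 / 12² = -13.6057 / 144 = -0.0944840278 eV

The ratio is:
E_9/E_12 = (-0.1679716049) / (-0.0944840278)
E_9/E_12 = (-13.6057/81) / (-13.6057/144)
E_9/E_12 = 144/81
E_9/E_12 = 1.7778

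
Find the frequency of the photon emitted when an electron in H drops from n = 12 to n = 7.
4.429e+13 Hz

First, find the transition energy:
E_12 = -13.6057 / 12² = -0.0944840 eV
E_7 = -13.6057 / 7² = -0.2776673 eV
|ΔE| = |E_7 - E_12| = 0.1831833 eV

Convert to Joules: E = 0.1831833 eV × (1.602177 × 10⁻¹⁹ J/eV) = 2.93492e-20 J

Using E = hf:
f = E/h = 2.93492e-20 J / (6.62607 × 10⁻³⁴ J·s)
f = 4.429e+13 Hz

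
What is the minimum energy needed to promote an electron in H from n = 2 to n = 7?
3.1238 eV

The energy levels of a hydrogen-like atom are E_n = -13.6057 eV / n².

Energy at n = 2: E_2 = -13.6057 / 2² = -3.4014250 eV
Energy at n = 7: E_7 = -13.6057 / 7² = -0.2776673 eV

The excitation energy is the difference:
ΔE = E_7 - E_2
ΔE = -0.2776673 - (-3.4014250)
ΔE = 3.1238 eV

Since this is positive, energy must be absorbed (photon absorption).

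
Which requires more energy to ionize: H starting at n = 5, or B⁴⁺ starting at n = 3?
B⁴⁺ at n = 3 (E = -37.793611 eV)

Using E_n = -13.6057 Z² / n² eV:

H (Z = 1) at n = 5:
E = -13.6057 × 1² / 5² = -13.6057 × 1 / 25 = -0.544228000 eV

B⁴⁺ (Z = 5) at n = 3:
E = -13.6057 × 5² / 3² = -13.6057 × 25 / 9 = -37.793611111 eV

Since -37.793611111 eV < -0.544228000 eV,
B⁴⁺ at n = 3 is more tightly bound (requires more energy to ionize).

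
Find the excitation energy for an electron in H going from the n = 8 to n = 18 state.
0.171 eV

The energy levels of a hydrogen-like atom are E_n = -13.6057 eV / n².

Energy at n = 8: E_8 = -13.6057 / 8² = -0.212589 eV
Energy at n = 18: E_18 = -13.6057 / 18² = -0.041993 eV

The excitation energy is the difference:
ΔE = E_18 - E_8
ΔE = -0.041993 - (-0.212589)
ΔE = 0.171 eV

Since this is positive, energy must be absorbed (photon absorption).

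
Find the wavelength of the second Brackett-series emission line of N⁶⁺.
53.5601 nm

The lines of a series are numbered from the longest wavelength (smallest ΔE) outward; the second line is the transition from n = n_f + 2 to n_f.
The Brackett series has all transitions ending at n_f = 4.

For N⁶⁺ (Z = 7), the second line (β-line) is the jump from n = 6 to n = 4:
E_6 = -13.6057 × 7² / 6² = -18.518869 eV
E_4 = -13.6057 × 7² / 4² = -41.667456 eV
ΔE = E_6 - E_4 = 23.148587 eV

λ = hc/E = 1239.84 eV·nm / 23.148587 eV
λ = 53.5601 nm

This is the β-line of the Brackett series in N⁶⁺.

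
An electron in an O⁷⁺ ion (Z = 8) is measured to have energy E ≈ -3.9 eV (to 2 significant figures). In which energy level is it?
n = 15

The exact energy levels follow E_n = -13.6057 Z² / n² eV with Z = 8.

The measured value (-3.9 eV) is reported to only 2 significant figures, so we must test candidate n values and see which one matches to that precision.

Candidate energies:
  n = 13:  E = -13.6057 × 8² / 13² = -5.15245 eV
  n = 14:  E = -13.6057 × 8² / 14² = -4.44268 eV
  n = 15:  E = -13.6057 × 8² / 15² = -3.87007 eV  ← matches
  n = 16:  E = -13.6057 × 8² / 16² = -3.40143 eV
  n = 17:  E = -13.6057 × 8² / 17² = -3.01303 eV

Checking against the measurement of -3.9 eV (2 sig figs), only n = 15 agrees:
E_15 = -3.87007 eV, which rounds to -3.9 eV ✓

Therefore n = 15.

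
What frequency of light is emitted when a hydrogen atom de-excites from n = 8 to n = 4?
1.54211e+14 Hz

First, find the transition energy:
E_8 = -13.6057 / 8² = -0.212589063 eV
E_4 = -13.6057 / 4² = -0.850356250 eV
|ΔE| = |E_4 - E_8| = 0.637767187 eV

Convert to Joules: E = 0.637767187 eV × (1.602177 × 10⁻¹⁹ J/eV) = 1.0218159e-19 J

Using E = hf:
f = E/h = 1.0218159e-19 J / (6.62607 × 10⁻³⁴ J·s)
f = 1.54211e+14 Hz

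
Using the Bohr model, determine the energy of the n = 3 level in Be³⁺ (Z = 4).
-24.18791 eV

For hydrogen-like ions, the energy levels scale with Z²:
E_n = -13.6057 Z² / n² eV

For Be³⁺ (Z = 4) at n = 3:
E_3 = -13.6057 × 4² / 3²
E_3 = -13.6057 × 16 / 9
E_3 = -217.6912 / 9
E_3 = -24.18791 eV

The energy is 16 times more negative than hydrogen at the same n due to the stronger nuclear charge.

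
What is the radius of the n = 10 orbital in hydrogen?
5.291772 nm (or 52.917721 Å)

The Bohr radius formula is:
r_n = n² a₀ / Z

where a₀ = 0.052917721 nm is the Bohr radius.

For H (Z = 1) at n = 10:
r_10 = 10² × 0.052917721 nm / 1
r_10 = 100 × 0.052917721 nm / 1
r_10 = 5.2917721 nm / 1
r_10 = 5.291772 nm

The electron orbits at approximately 5.291772 nm from the nucleus.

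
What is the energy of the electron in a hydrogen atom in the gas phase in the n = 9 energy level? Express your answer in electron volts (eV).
-0.1680 eV

The energy levels of a hydrogen-like atom are given by:
E_n = -13.6057 eV / n²

For n = 9:
E_9 = -13.6057 eV / 9²
E_9 = -13.6057 eV / 81
E_9 = -0.1680 eV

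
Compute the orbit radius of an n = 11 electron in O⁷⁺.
0.8004 nm (or 8.0038 Å)

The Bohr radius formula is:
r_n = n² a₀ / Z

where a₀ = 0.0529177 nm is the Bohr radius.

For O⁷⁺ (Z = 8) at n = 11:
r_11 = 11² × 0.0529177 nm / 8
r_11 = 121 × 0.0529177 nm / 8
r_11 = 6.40304 nm / 8
r_11 = 0.8004 nm

The electron orbits at approximately 0.8004 nm from the nucleus.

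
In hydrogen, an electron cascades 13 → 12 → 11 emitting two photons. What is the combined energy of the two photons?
0.0319 eV

The energy levels of hydrogen are E_n = -13.6057 / n² eV.

First transition (13 → 12):
ΔE₁ = |E_12 - E_13|
ΔE₁ = |-0.0944840278 - (-0.0805071006)| = 0.0139769 eV

Second transition (12 → 11):
ΔE₂ = |E_11 - E_12|
ΔE₂ = |-0.1124438017 - (-0.0944840278)| = 0.0179598 eV

Total energy released:
E_total = ΔE₁ + ΔE₂ = 0.0139769 + 0.0179598 = 0.0319 eV

Note: This equals the direct transition 13 → 11: 0.0319 eV ✓
Energy is conserved regardless of the path taken.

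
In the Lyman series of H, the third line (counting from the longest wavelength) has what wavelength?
97.20 nm

The lines of a series are numbered from the longest wavelength (smallest ΔE) outward; the third line is the transition from n = n_f + 3 to n_f.
The Lyman series has all transitions ending at n_f = 1.

For H, the third line (γ-line) is the jump from n = 4 to n = 1:
E_4 = -13.6057 / 4² = -0.8504 eV
E_1 = -13.6057 / 1² = -13.6057 eV
ΔE = E_4 - E_1 = 12.7553 eV

λ = hc/E = 1239.84 eV·nm / 12.7553 eV
λ = 97.20 nm

This is the γ-line of the Lyman series in H.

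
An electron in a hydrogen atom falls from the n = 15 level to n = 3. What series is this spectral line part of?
Paschen series

The spectral series in hydrogen are named based on the final (lower) energy level:
- Lyman series: n_final = 1 (ultraviolet)
- Balmer series: n_final = 2 (visible/near-UV)
- Paschen series: n_final = 3 (infrared)
- Brackett series: n_final = 4 (infrared)
- Pfund series: n_final = 5 (far infrared)

Since this transition ends at n = 3, it belongs to the Paschen series.

For reference, this 15 → 3 line has photon energy
ΔE = 13.6057 eV × (1/3² - 1/15²) = 1.451274667 eV,
corresponding to wavelength λ = hc/ΔE = 1239.84 eV·nm / 1.451274667 eV = 854.31106 nm in the infrared region.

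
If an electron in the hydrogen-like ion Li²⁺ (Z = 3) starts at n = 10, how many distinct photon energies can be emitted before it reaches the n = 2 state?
36

The electron can occupy levels n = 2, 3, ..., 10 during de-excitation — that is m = 10 - 2 + 1 = 9 distinct levels.

The number of distinct spectral lines equals the number of ways to choose 2 of these m levels (each pair gives one possible emission transition):

Number of lines = m(m-1)/2 = 9×8/2 = 36

These correspond to all possible transitions between the 9 levels:
10 → 9, 10 → 8, 10 → 7, 10 → 6, 10 → 5, 10 → 4, 10 → 3, 10 → 2...

Each transition produces a photon with a unique energy (and thus wavelength). This count does not depend on Z.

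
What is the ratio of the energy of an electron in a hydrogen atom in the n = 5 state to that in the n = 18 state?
12.9600

Using E_n = -13.6057 Z² / n² eV with Z = 1:

E_5 = -13.6057 / 5² = -13.6057 / 25 = -0.5442280000 eV
E_18 = -13.6057 / 18² = -13.6057 / 324 = -0.0419929012 eV

The ratio is:
E_5/E_18 = (-0.5442280000) / (-0.0419929012)
E_5/E_18 = (-13.6057/25) / (-13.6057/324)
E_5/E_18 = 324/25
E_5/E_18 = 12.9600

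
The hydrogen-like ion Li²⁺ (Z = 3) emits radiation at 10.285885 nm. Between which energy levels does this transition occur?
n = 8 → n = 1

First, find the photon energy from the wavelength (hc = 1239.84 eV·nm):
E = hc/λ = 1239.84 eV·nm / 10.285885 nm = 120.53800 eV

The energy levels of Li²⁺ satisfy E_n = -13.6057 × 3² / n² eV, so an emission n_i → n_f releases
ΔE = 13.6057 × 3² × (1/n_f² − 1/n_i²) eV.

Setting ΔE equal to the photon energy:
1/n_f² − 1/n_i² = 120.53800 / (13.6057 × 3²) = 0.98437501

Since 1/n_i² must be positive, we need 1/n_f² > 0.98437501, i.e. n_f ≤ 1. For each allowed n_f, solve n_i = (1/n_f² − 0.98437501)^(−1/2) and check whether it is a whole number:
  n_f = 1: 1/n_i² = 1.00000000 − 0.98437501 = 0.01562499 → n_i = 8.000  → integer, n_i = 8 ✓

Only n_f = 1 gives an integer upper level, n_i = 8.

The transition is from n = 8 to n = 1 (emission).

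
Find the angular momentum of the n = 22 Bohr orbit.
2.3201e-33 J·s (or 22ℏ)

In the Bohr model, angular momentum is quantized:
L = nℏ

where ℏ = h/(2π) = 1.054572e-34 J·s

For n = 22:
L = 22 × 1.054572e-34 J·s
L = 2.3201e-33 J·s

This can also be written as L = 22ℏ.
The angular momentum is an integer multiple of the reduced Planck constant.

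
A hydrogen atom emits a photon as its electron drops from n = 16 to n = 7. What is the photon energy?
0.2245 eV

The energy levels are E_n = -13.6057 eV / n².

Energy at n = 16: E_16 = -13.6057 / 16² = -0.0531473 eV
Energy at n = 7: E_7 = -13.6057 / 7² = -0.2776673 eV

For emission (electron falling to lower state), the photon energy is:
E_photon = E_16 - E_7 = |-0.0531473 - (-0.2776673)|
E_photon = 0.2245 eV

This energy is carried away by the emitted photon.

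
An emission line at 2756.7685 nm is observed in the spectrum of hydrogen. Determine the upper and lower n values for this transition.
n = 12 → n = 5

First, find the photon energy from the wavelength (hc = 1239.84 eV·nm):
E = hc/λ = 1239.84 eV·nm / 2756.7685 nm = 0.44974397 eV

The energy levels of hydrogen satisfy E_n = -13.6057 / n² eV, so an emission n_i → n_f releases
ΔE = 13.6057 × (1/n_f² − 1/n_i²) eV.

Setting ΔE equal to the photon energy:
1/n_f² − 1/n_i² = 0.44974397 / 13.6057 = 0.033055555

Since 1/n_i² must be positive, we need 1/n_f² > 0.033055555, i.e. n_f ≤ 5. For each allowed n_f, solve n_i = (1/n_f² − 0.033055555)^(−1/2) and check whether it is a whole number:
  n_f = 1: 1/n_i² = 1.000000000 − 0.033055555 = 0.966944445 → n_i = 1.017  (not an integer) ✗
  n_f = 2: 1/n_i² = 0.250000000 − 0.033055555 = 0.216944445 → n_i = 2.147  (not an integer) ✗
  n_f = 3: 1/n_i² = 0.111111111 − 0.033055555 = 0.078055556 → n_i = 3.579  (not an integer) ✗
  n_f = 4: 1/n_i² = 0.062500000 − 0.033055555 = 0.029444445 → n_i = 5.828  (not an integer) ✗
  n_f = 5: 1/n_i² = 0.040000000 − 0.033055555 = 0.006944445 → n_i = 12.000  → integer, n_i = 12 ✓

Only n_f = 5 gives an integer upper level, n_i = 12.

The transition is from n = 12 to n = 5 (emission).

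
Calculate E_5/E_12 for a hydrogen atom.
5.76

Using E_n = -13.6057 Z² / n² eV with Z = 1:

E_5 = -13.6057 / 5² = -13.6057 / 25 = -0.54422800 eV
E_12 = -13.6057 / 12² = -13.6057 / 144 = -0.09448403 eV

The ratio is:
E_5/E_12 = (-0.54422800) / (-0.09448403)
E_5/E_12 = (-13.6057/25) / (-13.6057/144)
E_5/E_12 = 144/25
E_5/E_12 = 5.76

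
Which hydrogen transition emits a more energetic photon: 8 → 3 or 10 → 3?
10 → 3

Calculate the energy for each transition:

Transition 8 → 3:
ΔE₁ = |E_3 - E_8| = |-13.6057/3² - (-13.6057/8²)|
ΔE₁ = |-1.51174444444 - (-0.21258906250)| = 1.29915538 eV

Transition 10 → 3:
ΔE₂ = |E_3 - E_10| = |-13.6057/3² - (-13.6057/10²)|
ΔE₂ = |-1.51174444444 - (-0.13605700000)| = 1.37568744 eV

Since 1.37568744 eV > 1.29915538 eV, the transition 10 → 3 emits the more energetic photon.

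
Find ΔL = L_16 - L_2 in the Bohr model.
1.48e-33 J·s (or 14ℏ)

In the Bohr model, L_n = nℏ where ℏ = 1.0546e-34 J·s.

L_16 = 16ℏ = 1.6874e-33 J·s
L_2 = 2ℏ = 2.1092e-34 J·s

ΔL = L_16 - L_2 = (16 - 2)ℏ = 14ℏ
ΔL = 14 × 1.0546e-34 J·s = 1.48e-33 J·s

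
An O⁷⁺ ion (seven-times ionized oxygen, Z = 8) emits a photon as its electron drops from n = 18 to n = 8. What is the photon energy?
10.92 eV

The energy levels are E_n = -13.6057 Z² eV / n².

Energy at n = 18: E_18 = -13.6057 × 8² / 18² = -2.68755 eV
Energy at n = 8: E_8 = -13.6057 × 8² / 8² = -13.60570 eV

For emission (electron falling to lower state), the photon energy is:
E_photon = E_18 - E_8 = |-2.68755 - (-13.60570)|
E_photon = 10.92 eV

This energy is carried away by the emitted photon.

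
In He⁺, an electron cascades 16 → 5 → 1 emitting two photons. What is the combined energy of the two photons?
54.21021 eV

The energy levels of He⁺ are E_n = -13.6057 × 2² / n² eV.

First transition (16 → 5):
ΔE₁ = |E_5 - E_16|
ΔE₁ = |-2.17691200000 - (-0.21258906250)| = 1.96432294 eV

Second transition (5 → 1):
ΔE₂ = |E_1 - E_5|
ΔE₂ = |-54.42280000000 - (-2.17691200000)| = 52.24588800 eV

Total energy released:
E_total = ΔE₁ + ΔE₂ = 1.96432294 + 52.24588800 = 54.21021 eV

Note: This equals the direct transition 16 → 1: 54.21021 eV ✓
Energy is conserved regardless of the path taken.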